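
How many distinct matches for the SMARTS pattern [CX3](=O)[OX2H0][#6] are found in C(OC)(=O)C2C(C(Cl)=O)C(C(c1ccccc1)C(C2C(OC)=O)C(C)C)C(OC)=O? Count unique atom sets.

[CX3](=O)[OX2H0][#6] is the SMARTS for an ester: a carbonyl carbon bonded to an oxygen that is itself bonded to carbon (no H on that O).
The molecule carries 3 separate instances of a methyl-ester group (-C(=O)OCH3) meeting every constraint; each maps to a distinct set of atoms, giving 3 matches.

3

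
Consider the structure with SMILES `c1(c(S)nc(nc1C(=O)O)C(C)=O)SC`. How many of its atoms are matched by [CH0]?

2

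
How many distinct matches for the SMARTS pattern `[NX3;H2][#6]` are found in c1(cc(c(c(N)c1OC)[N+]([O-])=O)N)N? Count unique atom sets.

3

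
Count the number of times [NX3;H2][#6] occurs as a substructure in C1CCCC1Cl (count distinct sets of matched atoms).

0

[NX3;H2][#6] is the SMARTS for a primary amine: a trivalent nitrogen with two H attached to carbon.
No fragment in the molecule satisfies every constraint, giving 0 matches.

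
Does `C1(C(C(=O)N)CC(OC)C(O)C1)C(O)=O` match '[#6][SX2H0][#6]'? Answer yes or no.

The pattern [#6][SX2H0][#6] describes an aliphatic sulfur bridging two carbons with no H on the sulfur — a thioether.
The closest candidate here is a methoxy ether (-OCH3), but the bridging atom is O, not S. No other fragment satisfies the full query, so there is no match.

No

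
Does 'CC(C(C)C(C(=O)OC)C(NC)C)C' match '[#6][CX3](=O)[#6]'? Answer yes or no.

The pattern [#6][CX3](=O)[#6] describes a carbonyl carbon (no H) flanked by two carbons — a ketone.
The closest candidate here is a methyl-ester group (-C(=O)OCH3), but one neighbour of the carbonyl carbon is O, not C. No other fragment satisfies the full query, so there is no match.

No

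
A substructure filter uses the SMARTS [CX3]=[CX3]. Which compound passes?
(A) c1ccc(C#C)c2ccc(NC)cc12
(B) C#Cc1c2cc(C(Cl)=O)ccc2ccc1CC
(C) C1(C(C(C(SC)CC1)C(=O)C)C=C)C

[CX3]=[CX3] describes a non-aromatic C=C double bond between two sp2 carbons (an alkene).
(A) has an ethynyl group (-C#CH) but the C-C bond is a triple bond, not a double bond.
(B) has an ethyl group (-CH2CH3) but its C-C bond is a single bond between CX4 carbons, not CX3=CX3.
(C) contains a vinyl group (-CH=CH2), which satisfies every atom and bond constraint.
So the answer is (C).

C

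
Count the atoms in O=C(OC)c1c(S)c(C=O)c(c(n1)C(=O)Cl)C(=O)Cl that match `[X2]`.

The query [X2] means: any atom with exactly two total connections (bonds + H).
Check the 19 heavy atoms by environment: 1× n (aromatic, X2) → match; 5× c (aromatic, X3) → no; 4× C (X3) → no; 4× O (X1) → no; 1× O (X2) → match; 1× C (X4) → no; 2× Cl (X1) → no; 1× S (X2) → match.
Summing the matching environments: 1 + 1 + 1 = 3 matching atoms.

3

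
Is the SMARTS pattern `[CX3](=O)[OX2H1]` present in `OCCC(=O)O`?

Yes

The pattern [CX3](=O)[OX2H1] describes an sp2 carbon double-bonded to O and single-bonded to an -OH oxygen — a carboxylic acid.
The molecule carries a carboxylic acid group (-C(=O)OH), whose atoms satisfy every constraint of the query, so the pattern matches.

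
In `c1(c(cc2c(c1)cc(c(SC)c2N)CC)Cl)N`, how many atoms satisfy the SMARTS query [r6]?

10

The query [r6] means: r6 matches atoms in a six-membered ring.
Check the 17 heavy atoms by environment: 10× c (aromatic, in 6-ring) → match; 3× C (acyclic) → no; 2× N (acyclic) → no; 1× S (acyclic) → no; 1× Cl (acyclic) → no.
That gives 10 matching atoms.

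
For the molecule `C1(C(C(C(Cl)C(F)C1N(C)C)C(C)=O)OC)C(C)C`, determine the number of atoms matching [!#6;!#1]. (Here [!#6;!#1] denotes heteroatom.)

The query [!#6;!#1] means: not carbon and not hydrogen — any heteroatom.
Check the 19 heavy atoms by environment: 14× C → no; 1× F → match; 2× O → match; 1× Cl → match; 1× N → match.
Summing the matching environments: 1 + 2 + 1 + 1 = 5 matching atoms.

5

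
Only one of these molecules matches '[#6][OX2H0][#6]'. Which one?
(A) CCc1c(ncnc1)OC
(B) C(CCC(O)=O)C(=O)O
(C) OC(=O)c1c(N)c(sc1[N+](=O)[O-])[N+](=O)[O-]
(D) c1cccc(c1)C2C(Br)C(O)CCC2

[#6][OX2H0][#6] describes an aliphatic oxygen bridging two carbons with no H on the oxygen (an ether).
(A) contains a methoxy ether (-OCH3), which satisfies every atom and bond constraint.
(B) has a carboxylic acid group (-C(=O)OH) but the -OH oxygen has H1; the =O is OX1, not OX2.
(C) has a carboxylic acid group (-C(=O)OH) but the -OH oxygen has H1; the =O is OX1, not OX2.
(D) has a hydroxyl group (-OH) but the oxygen has H1, not H0 bridging two carbons.
So the answer is (A).

A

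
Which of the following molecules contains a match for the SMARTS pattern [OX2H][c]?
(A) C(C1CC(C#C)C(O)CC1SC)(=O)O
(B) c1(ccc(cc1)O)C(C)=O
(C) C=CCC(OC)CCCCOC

[OX2H][c] describes a hydroxyl oxygen attached to an aromatic carbon (a phenol).
(A) has a hydroxyl group (-OH) but the -OH is on an aliphatic carbon, not an aromatic c.
(B) contains a hydroxyl group (-OH), which satisfies every atom and bond constraint.
(C) has a methoxy ether (-OCH3) but the oxygen has H0, not H1.
So the answer is (B).

B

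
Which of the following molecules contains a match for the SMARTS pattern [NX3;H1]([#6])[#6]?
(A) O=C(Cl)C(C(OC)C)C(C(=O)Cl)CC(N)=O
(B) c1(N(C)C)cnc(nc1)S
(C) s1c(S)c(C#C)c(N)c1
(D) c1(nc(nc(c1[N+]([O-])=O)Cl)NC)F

D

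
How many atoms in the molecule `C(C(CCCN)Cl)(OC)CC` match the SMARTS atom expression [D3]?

The query [D3] means: atom with exactly three heavy-atom neighbours.
Check the 11 heavy atoms by environment: 2× C (D1) → no; 4× C (D2) → no; 2× C (D3) → match; 1× O (D2) → no; 1× N (D1) → no; 1× Cl (D1) → no.
That gives 2 matching atoms.

2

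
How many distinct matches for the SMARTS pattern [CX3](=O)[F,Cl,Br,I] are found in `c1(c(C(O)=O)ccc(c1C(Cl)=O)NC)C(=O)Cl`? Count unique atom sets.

2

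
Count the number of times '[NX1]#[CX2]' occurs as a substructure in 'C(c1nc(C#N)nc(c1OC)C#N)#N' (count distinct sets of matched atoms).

[NX1]#[CX2] is the SMARTS for a nitrile: a nitrogen triple-bonded to a two-connected carbon.
The molecule carries 3 separate instances of a nitrile (-C#N) meeting every constraint; each maps to a distinct set of atoms, giving 3 matches.

3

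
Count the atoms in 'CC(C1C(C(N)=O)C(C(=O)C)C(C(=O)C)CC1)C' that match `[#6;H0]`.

3

The query [#6;H0] means: any carbon with no attached hydrogen.
Check the 18 heavy atoms by environment: 5× C (H1) → no; 2× C (H2) → no; 3× C (H0) → match; 3× O (H0) → no; 4× C (H3) → no; 1× N (H2) → no.
That gives 3 matching atoms.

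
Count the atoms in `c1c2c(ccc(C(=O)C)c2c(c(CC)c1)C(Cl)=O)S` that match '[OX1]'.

2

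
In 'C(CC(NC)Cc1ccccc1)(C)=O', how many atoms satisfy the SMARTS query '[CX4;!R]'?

Check the 14 heavy atoms by environment: 5× C (X4, acyclic) → match; 1× N (X3, acyclic) → no; 6× c (aromatic, X3, in 6-ring) → no; 1× C (X3, acyclic) → no; 1× O (X1, acyclic) → no.
That gives 5 matching atoms.

5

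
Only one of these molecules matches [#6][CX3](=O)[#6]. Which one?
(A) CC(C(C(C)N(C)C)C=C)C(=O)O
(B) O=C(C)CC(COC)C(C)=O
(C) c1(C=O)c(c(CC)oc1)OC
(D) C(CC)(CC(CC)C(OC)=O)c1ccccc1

B

[#6][CX3](=O)[#6] describes a carbonyl carbon (no H) flanked by two carbons (a ketone).
(A) has a carboxylic acid group (-C(=O)OH) but one neighbour of the carbonyl carbon is O, not C.
(B) contains an acetyl/ketone group (-C(=O)CH3), which satisfies every atom and bond constraint.
(C) has an aldehyde (-CHO) but the carbonyl carbon has H1, so it is not flanked by two carbons.
(D) has a methyl-ester group (-C(=O)OCH3) but one neighbour of the carbonyl carbon is O, not C.
So the answer is (B).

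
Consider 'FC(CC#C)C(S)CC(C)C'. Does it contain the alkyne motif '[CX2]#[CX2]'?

Yes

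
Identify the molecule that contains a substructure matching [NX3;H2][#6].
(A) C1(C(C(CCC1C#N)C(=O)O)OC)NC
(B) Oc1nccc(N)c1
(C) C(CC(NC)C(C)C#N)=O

B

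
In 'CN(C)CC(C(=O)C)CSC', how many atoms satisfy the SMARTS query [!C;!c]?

The query [!C;!c] means: neither aliphatic nor aromatic carbon — same as [!#6].
Check the 11 heavy atoms by environment: 8× C → no; 1× S → match; 1× O → match; 1× N → match.
Summing the matching environments: 1 + 1 + 1 = 3 matching atoms.

3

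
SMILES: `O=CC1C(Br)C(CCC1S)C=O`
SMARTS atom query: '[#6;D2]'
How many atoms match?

4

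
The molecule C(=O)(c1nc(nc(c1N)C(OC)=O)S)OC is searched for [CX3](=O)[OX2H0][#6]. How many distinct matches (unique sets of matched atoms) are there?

[CX3](=O)[OX2H0][#6] is the SMARTS for an ester: a carbonyl carbon bonded to an oxygen that is itself bonded to carbon (no H on that O).
The molecule carries 2 separate instances of a methyl-ester group (-C(=O)OCH3) meeting every constraint; each maps to a distinct set of atoms, giving 2 matches.

2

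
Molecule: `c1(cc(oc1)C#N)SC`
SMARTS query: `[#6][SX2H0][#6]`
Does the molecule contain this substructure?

The pattern [#6][SX2H0][#6] describes an aliphatic sulfur bridging two carbons with no H on the sulfur — a thioether.
The molecule carries a methylthio ether (-SCH3), whose atoms satisfy every constraint of the query, so the pattern matches.

Yes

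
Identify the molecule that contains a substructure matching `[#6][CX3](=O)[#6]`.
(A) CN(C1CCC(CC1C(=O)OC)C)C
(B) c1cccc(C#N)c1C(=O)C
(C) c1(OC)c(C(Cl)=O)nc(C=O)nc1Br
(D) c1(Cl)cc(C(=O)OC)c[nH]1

B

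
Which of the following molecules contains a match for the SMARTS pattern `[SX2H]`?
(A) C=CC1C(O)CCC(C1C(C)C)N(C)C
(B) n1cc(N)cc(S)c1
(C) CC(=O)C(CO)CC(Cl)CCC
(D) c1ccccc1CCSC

[SX2H] describes an aliphatic sulfur with two connections, one being H (a thiol).
(A) has a hydroxyl group (-OH) but it is an -OH, not an -SH.
(B) contains a thiol (-SH), which satisfies every atom and bond constraint.
(C) has a hydroxyl group (-OH) but it is an -OH, not an -SH.
(D) has a methylthio ether (-SCH3) but the sulfur has H0 (bonded to two carbons), not H1.
So the answer is (B).

B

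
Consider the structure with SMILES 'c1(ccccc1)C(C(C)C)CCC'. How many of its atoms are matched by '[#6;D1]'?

The query [#6;D1] means: carbon bonded to exactly one heavy atom.
Check the 13 heavy atoms by environment: 2× C (D2) → no; 2× C (D3) → no; 3× C (D1) → match; 1× c (aromatic, D3) → no; 5× c (aromatic, D2) → no.
That gives 3 matching atoms.

3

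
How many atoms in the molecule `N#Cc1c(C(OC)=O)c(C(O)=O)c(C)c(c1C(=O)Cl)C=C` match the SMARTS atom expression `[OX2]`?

2

Check the 21 heavy atoms by environment: 6× c (aromatic, X3) → no; 5× C (X3) → no; 3× O (X1) → no; 2× O (X2) → match; 2× C (X4) → no; 1× C (X2) → no; 1× N (X1) → no; 1× Cl (X1) → no.
That gives 2 matching atoms.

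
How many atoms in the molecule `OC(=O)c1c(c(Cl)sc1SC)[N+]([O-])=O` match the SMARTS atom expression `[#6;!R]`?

The query [#6;!R] means: carbon not in any ring.
Check the 14 heavy atoms by environment: 1× s (aromatic, in 5-ring) → no; 4× c (aromatic, in 5-ring) → no; 1× S (acyclic) → no; 2× C (acyclic) → match; 3× O (acyclic) → no; 1× N (charge +1, acyclic) → no; 1× O (charge -1, acyclic) → no; 1× Cl (acyclic) → no.
That gives 2 matching atoms.

2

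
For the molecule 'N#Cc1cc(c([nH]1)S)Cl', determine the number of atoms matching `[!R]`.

Check the 9 heavy atoms by environment: 1× n (aromatic, in 5-ring) → no; 4× c (aromatic, in 5-ring) → no; 1× C (acyclic) → match; 1× N (acyclic) → match; 1× Cl (acyclic) → match; 1× S (acyclic) → match.
Summing the matching environments: 1 + 1 + 1 + 1 = 4 matching atoms.

4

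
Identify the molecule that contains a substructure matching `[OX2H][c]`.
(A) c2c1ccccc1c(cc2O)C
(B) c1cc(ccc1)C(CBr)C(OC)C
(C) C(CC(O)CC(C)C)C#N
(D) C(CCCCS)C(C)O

[OX2H][c] describes a hydroxyl oxygen attached to an aromatic carbon (a phenol).
(A) contains a hydroxyl group (-OH), which satisfies every atom and bond constraint.
(B) has a methoxy ether (-OCH3) but the oxygen has H0, not H1.
(C) has a hydroxyl group (-OH) but the -OH is on an aliphatic carbon, not an aromatic c.
(D) has a hydroxyl group (-OH) but the -OH is on an aliphatic carbon, not an aromatic c.
So the answer is (A).

A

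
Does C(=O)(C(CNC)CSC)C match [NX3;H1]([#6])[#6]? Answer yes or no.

The pattern [NX3;H1]([#6])[#6] describes a trivalent nitrogen with one H, bonded to two carbons — a secondary amine.
The molecule carries an N-methylamino group (-NHCH3), whose atoms satisfy every constraint of the query, so the pattern matches.

Yes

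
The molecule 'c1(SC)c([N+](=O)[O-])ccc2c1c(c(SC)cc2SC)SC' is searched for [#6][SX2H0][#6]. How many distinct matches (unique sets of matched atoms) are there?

[#6][SX2H0][#6] is the SMARTS for a thioether: an aliphatic sulfur bridging two carbons with no H on the sulfur.
The molecule carries 4 separate instances of a methylthio ether (-SCH3) meeting every constraint; each maps to a distinct set of atoms, giving 4 matches.

4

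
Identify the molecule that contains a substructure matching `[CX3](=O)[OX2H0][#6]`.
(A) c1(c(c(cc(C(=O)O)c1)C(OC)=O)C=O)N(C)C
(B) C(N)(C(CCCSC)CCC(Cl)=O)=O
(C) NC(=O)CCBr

A

[CX3](=O)[OX2H0][#6] describes a carbonyl carbon bonded to an oxygen that is itself bonded to carbon (no H on that O) (an ester).
(A) contains a methyl-ester group (-C(=O)OCH3), which satisfies every atom and bond constraint.
(B) has a primary amide (-C(=O)NH2) but the carbonyl is bonded to N, not to an O-C linkage.
(C) has a primary amide (-C(=O)NH2) but the carbonyl is bonded to N, not to an O-C linkage.
So the answer is (A).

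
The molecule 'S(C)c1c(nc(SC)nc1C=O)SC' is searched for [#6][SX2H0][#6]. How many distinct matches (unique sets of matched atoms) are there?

3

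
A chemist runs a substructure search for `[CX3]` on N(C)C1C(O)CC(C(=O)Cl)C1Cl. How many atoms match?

1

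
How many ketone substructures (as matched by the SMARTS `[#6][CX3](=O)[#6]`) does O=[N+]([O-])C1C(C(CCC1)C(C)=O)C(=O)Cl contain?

1

[#6][CX3](=O)[#6] is the SMARTS for a ketone: a carbonyl carbon (no H) flanked by two carbons.
Exactly one fragment in the molecule meets all constraints, giving 1 match.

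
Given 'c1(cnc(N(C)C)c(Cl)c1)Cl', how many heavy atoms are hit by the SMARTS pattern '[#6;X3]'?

5

Check the 11 heavy atoms by environment: 1× n (aromatic, X2) → no; 5× c (aromatic, X3) → match; 1× N (X3) → no; 2× C (X4) → no; 2× Cl (X1) → no.
That gives 5 matching atoms.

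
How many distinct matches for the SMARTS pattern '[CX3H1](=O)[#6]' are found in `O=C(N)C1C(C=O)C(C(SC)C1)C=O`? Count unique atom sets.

2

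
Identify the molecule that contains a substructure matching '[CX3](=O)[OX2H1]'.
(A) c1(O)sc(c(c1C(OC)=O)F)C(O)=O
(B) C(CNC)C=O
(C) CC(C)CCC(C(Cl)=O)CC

A

[CX3](=O)[OX2H1] describes an sp2 carbon double-bonded to O and single-bonded to an -OH oxygen (a carboxylic acid).
(A) contains a carboxylic acid group (-C(=O)OH), which satisfies every atom and bond constraint.
(B) has an aldehyde (-CHO) but there is no singly-bonded oxygen on the carbonyl carbon.
(C) has an acyl chloride (-C(=O)Cl) but the carbonyl is bonded to Cl, not to an -OH oxygen.
So the answer is (A).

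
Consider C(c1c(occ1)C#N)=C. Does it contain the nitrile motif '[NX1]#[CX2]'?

The pattern [NX1]#[CX2] describes a nitrogen triple-bonded to a two-connected carbon — a nitrile.
The molecule carries a nitrile (-C#N), whose atoms satisfy every constraint of the query, so the pattern matches.

Yes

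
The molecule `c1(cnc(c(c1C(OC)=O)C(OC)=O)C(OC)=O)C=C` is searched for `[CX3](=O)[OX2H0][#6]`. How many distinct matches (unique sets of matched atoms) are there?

3

[CX3](=O)[OX2H0][#6] is the SMARTS for an ester: a carbonyl carbon bonded to an oxygen that is itself bonded to carbon (no H on that O).
The molecule carries 3 separate instances of a methyl-ester group (-C(=O)OCH3) meeting every constraint; each maps to a distinct set of atoms, giving 3 matches.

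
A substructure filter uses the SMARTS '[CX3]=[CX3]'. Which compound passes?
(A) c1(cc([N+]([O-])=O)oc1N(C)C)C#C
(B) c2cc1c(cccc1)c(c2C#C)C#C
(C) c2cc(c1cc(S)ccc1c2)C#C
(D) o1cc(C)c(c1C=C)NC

D

[CX3]=[CX3] describes a non-aromatic C=C double bond between two sp2 carbons (an alkene).
(A) has an ethynyl group (-C#CH) but the C-C bond is a triple bond, not a double bond.
(B) has an ethynyl group (-C#CH) but the C-C bond is a triple bond, not a double bond.
(C) has an ethynyl group (-C#CH) but the C-C bond is a triple bond, not a double bond.
(D) contains a vinyl group (-CH=CH2), which satisfies every atom and bond constraint.
So the answer is (D).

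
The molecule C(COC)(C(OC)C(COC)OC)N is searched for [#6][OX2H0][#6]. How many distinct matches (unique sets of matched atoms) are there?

[#6][OX2H0][#6] is the SMARTS for an ether: an aliphatic oxygen bridging two carbons with no H on the oxygen.
The molecule carries 4 separate instances of a methoxy ether (-OCH3) meeting every constraint; each maps to a distinct set of atoms, giving 4 matches.

4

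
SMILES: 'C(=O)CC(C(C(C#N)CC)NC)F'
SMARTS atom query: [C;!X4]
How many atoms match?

Check the 13 heavy atoms by environment: 7× C (X4) → no; 1× N (X3) → no; 1× C (X2) → match; 1× N (X1) → no; 1× C (X3) → match; 1× O (X1) → no; 1× F (X1) → no.
Summing the matching environments: 1 + 1 = 2 matching atoms.

2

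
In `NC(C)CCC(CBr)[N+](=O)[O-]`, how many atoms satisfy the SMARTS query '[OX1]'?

Check the 11 heavy atoms by environment: 6× C (X4) → no; 1× N (charge +1, X3) → no; 1× O (charge -1, X1) → match; 1× O (X1) → match; 1× Br (X1) → no; 1× N (X3) → no.
Summing the matching environments: 1 + 1 = 2 matching atoms.

2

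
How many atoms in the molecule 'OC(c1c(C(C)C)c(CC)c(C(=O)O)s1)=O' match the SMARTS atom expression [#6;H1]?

The query [#6;H1] means: any carbon bearing exactly one hydrogen.
Check the 16 heavy atoms by environment: 1× s (aromatic, H0) → no; 4× c (aromatic, H0) → no; 2× C (H0) → no; 2× O (H0) → no; 2× O (H1) → no; 1× C (H2) → no; 3× C (H3) → no; 1× C (H1) → match.
That gives 1 matching atom.

1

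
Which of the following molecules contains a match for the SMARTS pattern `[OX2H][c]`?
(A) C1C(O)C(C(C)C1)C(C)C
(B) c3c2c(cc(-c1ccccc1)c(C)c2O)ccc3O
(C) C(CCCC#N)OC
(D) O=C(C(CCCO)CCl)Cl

B

[OX2H][c] describes a hydroxyl oxygen attached to an aromatic carbon (a phenol).
(A) has a hydroxyl group (-OH) but the -OH is on an aliphatic carbon, not an aromatic c.
(B) contains a hydroxyl group (-OH), which satisfies every atom and bond constraint.
(C) has a methoxy ether (-OCH3) but the oxygen has H0, not H1.
(D) has a hydroxyl group (-OH) but the -OH is on an aliphatic carbon, not an aromatic c.
So the answer is (B).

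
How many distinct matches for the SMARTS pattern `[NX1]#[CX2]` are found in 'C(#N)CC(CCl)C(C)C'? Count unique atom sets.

1

[NX1]#[CX2] is the SMARTS for a nitrile: a nitrogen triple-bonded to a two-connected carbon.
Exactly one fragment in the molecule meets all constraints, giving 1 match.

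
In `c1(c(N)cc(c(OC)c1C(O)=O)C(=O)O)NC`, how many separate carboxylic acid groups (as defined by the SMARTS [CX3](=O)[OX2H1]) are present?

2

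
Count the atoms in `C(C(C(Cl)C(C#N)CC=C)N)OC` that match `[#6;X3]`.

2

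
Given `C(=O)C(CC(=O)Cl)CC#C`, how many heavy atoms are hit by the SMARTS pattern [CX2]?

Check the 10 heavy atoms by environment: 3× C (X4) → no; 2× C (X3) → no; 2× O (X1) → no; 2× C (X2) → match; 1× Cl (X1) → no.
That gives 2 matching atoms.

2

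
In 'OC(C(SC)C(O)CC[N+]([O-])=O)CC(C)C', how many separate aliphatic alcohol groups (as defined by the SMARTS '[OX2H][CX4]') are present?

2

[OX2H][CX4] is the SMARTS for an aliphatic alcohol: a hydroxyl oxygen bound to an sp3 (X4) carbon.
The molecule carries 2 separate instances of a hydroxyl group (-OH) meeting every constraint; each maps to a distinct set of atoms, giving 2 matches.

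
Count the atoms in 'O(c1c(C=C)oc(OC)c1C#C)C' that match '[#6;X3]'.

6

The query [#6;X3] means: any carbon (aromatic or not) with three total connections.
Check the 13 heavy atoms by environment: 1× o (aromatic, X2) → no; 4× c (aromatic, X3) → match; 2× C (X3) → match; 2× C (X2) → no; 2× O (X2) → no; 2× C (X4) → no.
Summing the matching environments: 4 + 2 = 6 matching atoms.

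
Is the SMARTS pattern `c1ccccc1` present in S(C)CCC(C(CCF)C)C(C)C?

No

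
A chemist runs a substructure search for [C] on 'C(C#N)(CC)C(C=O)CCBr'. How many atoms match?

The query [C] means: uppercase C matches aliphatic (non-aromatic) carbon only.
Check the 11 heavy atoms by environment: 8× C → match; 1× Br → no; 1× N → no; 1× O → no.
That gives 8 matching atoms.

8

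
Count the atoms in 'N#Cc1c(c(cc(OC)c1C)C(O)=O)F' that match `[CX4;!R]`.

The query [CX4;!R] means: aliphatic carbon with four total connections, not in a ring.
Check the 15 heavy atoms by environment: 6× c (aromatic, X3, in 6-ring) → no; 1× F (X1, acyclic) → no; 2× C (X4, acyclic) → match; 2× O (X2, acyclic) → no; 1× C (X3, acyclic) → no; 1× O (X1, acyclic) → no; 1× C (X2, acyclic) → no; 1× N (X1, acyclic) → no.
That gives 2 matching atoms.

2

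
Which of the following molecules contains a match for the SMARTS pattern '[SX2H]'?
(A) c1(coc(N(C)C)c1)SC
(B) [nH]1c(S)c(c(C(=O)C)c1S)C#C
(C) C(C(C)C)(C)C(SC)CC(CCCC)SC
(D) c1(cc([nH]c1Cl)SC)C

B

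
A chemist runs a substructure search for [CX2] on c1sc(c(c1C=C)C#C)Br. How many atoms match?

Check the 10 heavy atoms by environment: 1× s (aromatic, X2) → no; 4× c (aromatic, X3) → no; 2× C (X3) → no; 1× Br (X1) → no; 2× C (X2) → match.
That gives 2 matching atoms.

2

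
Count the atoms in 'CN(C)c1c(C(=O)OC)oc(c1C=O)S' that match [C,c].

9

The query [C,c] means: comma = OR; matches aliphatic or aromatic carbon — same as #6.
Check the 15 heavy atoms by environment: 1× o (aromatic) → no; 4× c (aromatic) → match; 1× S → no; 5× C → match; 3× O → no; 1× N → no.
Summing the matching environments: 4 + 5 = 9 matching atoms.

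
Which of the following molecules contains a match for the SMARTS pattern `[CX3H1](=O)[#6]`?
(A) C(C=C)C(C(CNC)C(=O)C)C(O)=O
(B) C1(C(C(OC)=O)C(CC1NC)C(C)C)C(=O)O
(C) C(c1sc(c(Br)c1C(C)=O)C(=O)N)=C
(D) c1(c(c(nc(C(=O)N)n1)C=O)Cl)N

[CX3H1](=O)[#6] describes an sp2 carbon with one H, double-bonded to O and single-bonded to carbon (an aldehyde).
(A) has an acetyl/ketone group (-C(=O)CH3) but the carbonyl carbon has H0 (two carbon neighbours), not H1.
(B) has a methyl-ester group (-C(=O)OCH3) but the carbonyl carbon has H0, not H1.
(C) has an acetyl/ketone group (-C(=O)CH3) but the carbonyl carbon has H0 (two carbon neighbours), not H1.
(D) contains an aldehyde (-CHO), which satisfies every atom and bond constraint.
So the answer is (D).

D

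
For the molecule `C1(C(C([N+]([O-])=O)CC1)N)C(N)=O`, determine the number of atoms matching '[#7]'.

The query [#7] means: #7 matches any nitrogen atom regardless of aromaticity.
Check the 12 heavy atoms by environment: 6× C → no; 2× O → no; 2× N → match; 1× N (charge +1) → match; 1× O (charge -1) → no.
Summing the matching environments: 2 + 1 = 3 matching atoms.

3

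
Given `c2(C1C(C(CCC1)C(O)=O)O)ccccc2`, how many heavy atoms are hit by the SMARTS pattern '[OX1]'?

1

The query [OX1] means: aliphatic oxygen with one total connection — typically a carbonyl =O or an oxide.
Check the 16 heavy atoms by environment: 6× C (X4) → no; 1× C (X3) → no; 1× O (X1) → match; 2× O (X2) → no; 6× c (aromatic, X3) → no.
That gives 1 matching atom.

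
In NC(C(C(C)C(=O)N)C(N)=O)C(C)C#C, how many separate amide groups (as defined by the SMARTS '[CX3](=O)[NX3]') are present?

2

[CX3](=O)[NX3] is the SMARTS for an amide: a carbonyl carbon bonded to a trivalent nitrogen.
The molecule carries 2 separate instances of a primary amide (-C(=O)NH2) meeting every constraint; each maps to a distinct set of atoms, giving 2 matches.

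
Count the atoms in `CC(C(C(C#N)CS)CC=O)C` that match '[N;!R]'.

Check the 12 heavy atoms by environment: 9× C (acyclic) → no; 1× S (acyclic) → no; 1× N (acyclic) → match; 1× O (acyclic) → no.
That gives 1 matching atom.

1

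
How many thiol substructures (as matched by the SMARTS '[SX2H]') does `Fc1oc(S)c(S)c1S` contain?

3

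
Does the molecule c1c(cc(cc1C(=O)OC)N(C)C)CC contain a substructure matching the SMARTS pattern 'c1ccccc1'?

Yes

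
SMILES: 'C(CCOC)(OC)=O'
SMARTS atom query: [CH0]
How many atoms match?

The query [CH0] means: aliphatic carbon with no attached hydrogen.
Check the 8 heavy atoms by environment: 2× C (H2) → no; 1× C (H0) → match; 3× O (H0) → no; 2× C (H3) → no.
That gives 1 matching atom.

1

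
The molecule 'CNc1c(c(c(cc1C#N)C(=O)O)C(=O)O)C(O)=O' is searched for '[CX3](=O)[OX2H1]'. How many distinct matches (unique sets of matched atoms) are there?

3

[CX3](=O)[OX2H1] is the SMARTS for a carboxylic acid: an sp2 carbon double-bonded to O and single-bonded to an -OH oxygen.
The molecule carries 3 separate instances of a carboxylic acid group (-C(=O)OH) meeting every constraint; each maps to a distinct set of atoms, giving 3 matches.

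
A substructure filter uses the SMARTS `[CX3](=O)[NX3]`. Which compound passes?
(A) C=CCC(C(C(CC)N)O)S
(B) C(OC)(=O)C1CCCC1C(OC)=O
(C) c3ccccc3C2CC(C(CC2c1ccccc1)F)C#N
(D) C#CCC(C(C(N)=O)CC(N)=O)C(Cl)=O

D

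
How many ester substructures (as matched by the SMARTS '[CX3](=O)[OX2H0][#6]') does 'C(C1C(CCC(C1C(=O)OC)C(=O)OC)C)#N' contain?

2

[CX3](=O)[OX2H0][#6] is the SMARTS for an ester: a carbonyl carbon bonded to an oxygen that is itself bonded to carbon (no H on that O).
The molecule carries 2 separate instances of a methyl-ester group (-C(=O)OCH3) meeting every constraint; each maps to a distinct set of atoms, giving 2 matches.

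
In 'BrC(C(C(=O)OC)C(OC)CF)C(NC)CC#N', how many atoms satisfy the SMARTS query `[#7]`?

The query [#7] means: #7 matches any nitrogen atom regardless of aromaticity.
Check the 18 heavy atoms by environment: 11× C → no; 2× N → match; 1× Br → no; 1× F → no; 3× O → no.
That gives 2 matching atoms.

2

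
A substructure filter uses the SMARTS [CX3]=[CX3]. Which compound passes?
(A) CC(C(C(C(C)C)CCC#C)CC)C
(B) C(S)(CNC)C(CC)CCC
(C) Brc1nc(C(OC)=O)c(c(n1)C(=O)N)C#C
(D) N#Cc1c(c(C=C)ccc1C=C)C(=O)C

[CX3]=[CX3] describes a non-aromatic C=C double bond between two sp2 carbons (an alkene).
(A) has an ethynyl group (-C#CH) but the C-C bond is a triple bond, not a double bond.
(B) has an ethyl group (-CH2CH3) but its C-C bond is a single bond between CX4 carbons, not CX3=CX3.
(C) has an ethynyl group (-C#CH) but the C-C bond is a triple bond, not a double bond.
(D) contains a vinyl group (-CH=CH2), which satisfies every atom and bond constraint.
So the answer is (D).

D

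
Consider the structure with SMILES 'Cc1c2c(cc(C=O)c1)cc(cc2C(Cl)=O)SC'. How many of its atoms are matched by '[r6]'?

The query [r6] means: r6 matches atoms in a six-membered ring.
Check the 18 heavy atoms by environment: 10× c (aromatic, in 6-ring) → match; 4× C (acyclic) → no; 2× O (acyclic) → no; 1× Cl (acyclic) → no; 1× S (acyclic) → no.
That gives 10 matching atoms.

10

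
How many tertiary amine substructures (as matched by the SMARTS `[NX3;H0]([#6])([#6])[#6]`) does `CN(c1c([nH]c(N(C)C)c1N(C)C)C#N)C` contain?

3

[NX3;H0]([#6])([#6])[#6] is the SMARTS for a tertiary amine: a trivalent nitrogen with no H, bonded to three carbons.
The molecule carries 3 separate instances of a dimethylamino group (-N(CH3)2) meeting every constraint; each maps to a distinct set of atoms, giving 3 matches.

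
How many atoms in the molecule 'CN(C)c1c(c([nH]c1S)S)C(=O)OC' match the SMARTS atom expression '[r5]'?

5

The query [r5] means: r5 matches atoms in a five-membered ring.
Check the 14 heavy atoms by environment: 1× n (aromatic, in 5-ring) → match; 4× c (aromatic, in 5-ring) → match; 2× S (acyclic) → no; 1× N (acyclic) → no; 4× C (acyclic) → no; 2× O (acyclic) → no.
Summing the matching environments: 1 + 4 = 5 matching atoms.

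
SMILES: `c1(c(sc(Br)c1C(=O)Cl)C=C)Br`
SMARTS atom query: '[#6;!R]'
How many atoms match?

The query [#6;!R] means: carbon not in any ring.
Check the 12 heavy atoms by environment: 1× s (aromatic, in 5-ring) → no; 4× c (aromatic, in 5-ring) → no; 3× C (acyclic) → match; 1× O (acyclic) → no; 1× Cl (acyclic) → no; 2× Br (acyclic) → no.
That gives 3 matching atoms.

3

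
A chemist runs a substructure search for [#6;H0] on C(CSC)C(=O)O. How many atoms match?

1

The query [#6;H0] means: any carbon with no attached hydrogen.
Check the 7 heavy atoms by environment: 2× C (H2) → no; 1× C (H0) → match; 1× O (H0) → no; 1× O (H1) → no; 1× S (H0) → no; 1× C (H3) → no.
That gives 1 matching atom.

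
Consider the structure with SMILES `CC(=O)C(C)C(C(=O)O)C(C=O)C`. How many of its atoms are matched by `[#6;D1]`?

3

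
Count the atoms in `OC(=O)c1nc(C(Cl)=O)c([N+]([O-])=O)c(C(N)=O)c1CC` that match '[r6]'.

Check the 20 heavy atoms by environment: 1× n (aromatic, in 6-ring) → match; 5× c (aromatic, in 6-ring) → match; 5× C (acyclic) → no; 1× N (charge +1, acyclic) → no; 1× O (charge -1, acyclic) → no; 5× O (acyclic) → no; 1× Cl (acyclic) → no; 1× N (acyclic) → no.
Summing the matching environments: 1 + 5 = 6 matching atoms.

6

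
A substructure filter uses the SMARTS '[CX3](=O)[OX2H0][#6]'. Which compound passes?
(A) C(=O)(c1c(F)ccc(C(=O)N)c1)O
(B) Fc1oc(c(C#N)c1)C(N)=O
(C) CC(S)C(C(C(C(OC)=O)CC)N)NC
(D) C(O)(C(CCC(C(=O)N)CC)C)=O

C

[CX3](=O)[OX2H0][#6] describes a carbonyl carbon bonded to an oxygen that is itself bonded to carbon (no H on that O) (an ester).
(A) has a primary amide (-C(=O)NH2) but the carbonyl is bonded to N, not to an O-C linkage.
(B) has a primary amide (-C(=O)NH2) but the carbonyl is bonded to N, not to an O-C linkage.
(C) contains a methyl-ester group (-C(=O)OCH3), which satisfies every atom and bond constraint.
(D) has a primary amide (-C(=O)NH2) but the carbonyl is bonded to N, not to an O-C linkage.
So the answer is (C).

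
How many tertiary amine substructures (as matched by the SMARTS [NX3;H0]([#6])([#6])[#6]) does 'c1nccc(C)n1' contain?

0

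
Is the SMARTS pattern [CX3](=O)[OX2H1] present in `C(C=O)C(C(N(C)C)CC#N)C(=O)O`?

Yes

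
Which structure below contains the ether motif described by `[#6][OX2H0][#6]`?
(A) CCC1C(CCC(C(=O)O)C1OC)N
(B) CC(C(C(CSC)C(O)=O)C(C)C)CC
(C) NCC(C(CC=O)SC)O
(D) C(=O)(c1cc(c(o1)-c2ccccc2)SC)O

A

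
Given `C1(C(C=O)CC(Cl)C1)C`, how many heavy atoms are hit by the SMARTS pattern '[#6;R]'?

The query [#6;R] means: carbon that is part of a ring.
Check the 9 heavy atoms by environment: 5× C (in 5-ring) → match; 1× Cl (acyclic) → no; 2× C (acyclic) → no; 1× O (acyclic) → no.
That gives 5 matching atoms.

5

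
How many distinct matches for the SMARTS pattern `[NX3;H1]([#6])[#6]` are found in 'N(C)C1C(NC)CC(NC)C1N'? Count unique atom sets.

[NX3;H1]([#6])[#6] is the SMARTS for a secondary amine: a trivalent nitrogen with one H, bonded to two carbons.
The molecule carries 3 separate instances of an N-methylamino group (-NHCH3) meeting every constraint; each maps to a distinct set of atoms, giving 3 matches.

3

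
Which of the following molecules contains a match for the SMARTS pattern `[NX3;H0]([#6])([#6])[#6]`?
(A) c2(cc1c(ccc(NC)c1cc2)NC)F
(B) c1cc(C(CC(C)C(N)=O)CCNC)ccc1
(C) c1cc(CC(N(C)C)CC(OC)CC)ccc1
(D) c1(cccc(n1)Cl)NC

[NX3;H0]([#6])([#6])[#6] describes a trivalent nitrogen with no H, bonded to three carbons (a tertiary amine).
(A) has an N-methylamino group (-NHCH3) but the nitrogen still has one H (H1), not H0.
(B) has an N-methylamino group (-NHCH3) but the nitrogen still has one H (H1), not H0.
(C) contains a dimethylamino group (-N(CH3)2), which satisfies every atom and bond constraint.
(D) has an N-methylamino group (-NHCH3) but the nitrogen still has one H (H1), not H0.
So the answer is (C).

C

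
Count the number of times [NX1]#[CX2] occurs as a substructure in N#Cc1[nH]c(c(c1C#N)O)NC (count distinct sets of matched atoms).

[NX1]#[CX2] is the SMARTS for a nitrile: a nitrogen triple-bonded to a two-connected carbon.
The molecule carries 2 separate instances of a nitrile (-C#N) meeting every constraint; each maps to a distinct set of atoms, giving 2 matches.

2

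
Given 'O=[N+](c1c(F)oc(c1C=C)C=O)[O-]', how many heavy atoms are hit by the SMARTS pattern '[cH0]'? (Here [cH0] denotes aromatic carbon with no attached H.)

The query [cH0] means: aromatic carbon with no attached hydrogen (substituted or ring-fusion).
Check the 13 heavy atoms by environment: 1× o (aromatic, H0) → no; 4× c (aromatic, H0) → match; 1× N (charge +1, H0) → no; 1× O (charge -1, H0) → no; 2× O (H0) → no; 1× F (H0) → no; 2× C (H1) → no; 1× C (H2) → no.
That gives 4 matching atoms.

4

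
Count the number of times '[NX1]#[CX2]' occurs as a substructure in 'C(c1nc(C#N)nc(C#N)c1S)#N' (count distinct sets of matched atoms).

[NX1]#[CX2] is the SMARTS for a nitrile: a nitrogen triple-bonded to a two-connected carbon.
The molecule carries 3 separate instances of a nitrile (-C#N) meeting every constraint; each maps to a distinct set of atoms, giving 3 matches.

3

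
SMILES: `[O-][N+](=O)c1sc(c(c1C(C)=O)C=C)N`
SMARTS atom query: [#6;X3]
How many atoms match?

7

The query [#6;X3] means: any carbon (aromatic or not) with three total connections.
Check the 14 heavy atoms by environment: 1× s (aromatic, X2) → no; 4× c (aromatic, X3) → match; 1× N (X3) → no; 3× C (X3) → match; 1× N (charge +1, X3) → no; 1× O (charge -1, X1) → no; 2× O (X1) → no; 1× C (X4) → no.
Summing the matching environments: 4 + 3 = 7 matching atoms.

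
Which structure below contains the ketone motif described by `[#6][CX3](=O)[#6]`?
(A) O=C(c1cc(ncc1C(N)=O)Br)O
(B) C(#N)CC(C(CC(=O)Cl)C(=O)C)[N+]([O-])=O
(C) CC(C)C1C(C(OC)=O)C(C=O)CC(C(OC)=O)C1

B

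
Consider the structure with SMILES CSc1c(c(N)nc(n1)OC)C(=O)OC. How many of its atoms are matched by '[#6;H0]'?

The query [#6;H0] means: any carbon with no attached hydrogen.
Check the 15 heavy atoms by environment: 2× n (aromatic, H0) → no; 4× c (aromatic, H0) → match; 3× O (H0) → no; 3× C (H3) → no; 1× S (H0) → no; 1× C (H0) → match; 1× N (H2) → no.
Summing the matching environments: 4 + 1 = 5 matching atoms.

5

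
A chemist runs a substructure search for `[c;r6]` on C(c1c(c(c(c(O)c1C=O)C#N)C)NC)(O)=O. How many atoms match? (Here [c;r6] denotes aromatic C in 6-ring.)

The query [c;r6] means: aromatic carbon that belongs to a six-membered ring.
Check the 17 heavy atoms by environment: 6× c (aromatic, in 6-ring) → match; 5× C (acyclic) → no; 2× N (acyclic) → no; 4× O (acyclic) → no.
That gives 6 matching atoms.

6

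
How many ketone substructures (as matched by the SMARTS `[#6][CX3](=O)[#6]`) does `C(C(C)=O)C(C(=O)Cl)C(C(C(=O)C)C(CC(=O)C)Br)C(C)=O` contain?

4

[#6][CX3](=O)[#6] is the SMARTS for a ketone: a carbonyl carbon (no H) flanked by two carbons.
The molecule carries 4 separate instances of an acetyl/ketone group (-C(=O)CH3) meeting every constraint; each maps to a distinct set of atoms, giving 4 matches.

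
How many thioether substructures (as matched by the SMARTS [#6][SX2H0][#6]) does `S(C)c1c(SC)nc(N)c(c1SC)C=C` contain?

[#6][SX2H0][#6] is the SMARTS for a thioether: an aliphatic sulfur bridging two carbons with no H on the sulfur.
The molecule carries 3 separate instances of a methylthio ether (-SCH3) meeting every constraint; each maps to a distinct set of atoms, giving 3 matches.

3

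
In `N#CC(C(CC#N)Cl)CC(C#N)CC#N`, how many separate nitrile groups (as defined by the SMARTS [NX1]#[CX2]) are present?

4

[NX1]#[CX2] is the SMARTS for a nitrile: a nitrogen triple-bonded to a two-connected carbon.
The molecule carries 4 separate instances of a nitrile (-C#N) meeting every constraint; each maps to a distinct set of atoms, giving 4 matches.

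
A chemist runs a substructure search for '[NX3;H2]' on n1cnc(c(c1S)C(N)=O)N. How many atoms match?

Check the 11 heavy atoms by environment: 2× n (aromatic, H0, X2) → no; 1× c (aromatic, H1, X3) → no; 3× c (aromatic, H0, X3) → no; 1× S (H1, X2) → no; 1× C (H0, X3) → no; 1× O (H0, X1) → no; 2× N (H2, X3) → match.
That gives 2 matching atoms.

2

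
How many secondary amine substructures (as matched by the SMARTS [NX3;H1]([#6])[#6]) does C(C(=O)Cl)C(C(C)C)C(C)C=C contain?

0

[NX3;H1]([#6])[#6] is the SMARTS for a secondary amine: a trivalent nitrogen with one H, bonded to two carbons.
No fragment in the molecule satisfies every constraint, giving 0 matches.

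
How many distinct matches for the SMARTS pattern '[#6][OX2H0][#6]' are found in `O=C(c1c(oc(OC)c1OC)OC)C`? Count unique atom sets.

[#6][OX2H0][#6] is the SMARTS for an ether: an aliphatic oxygen bridging two carbons with no H on the oxygen.
The molecule carries 3 separate instances of a methoxy ether (-OCH3) meeting every constraint; each maps to a distinct set of atoms, giving 3 matches.

3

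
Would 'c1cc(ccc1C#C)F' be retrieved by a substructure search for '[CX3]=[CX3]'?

The pattern [CX3]=[CX3] describes a non-aromatic C=C double bond between two sp2 carbons — an alkene.
The closest candidate here is an ethynyl group (-C#CH), but the C-C bond is a triple bond, not a double bond. No other fragment satisfies the full query, so there is no match.

No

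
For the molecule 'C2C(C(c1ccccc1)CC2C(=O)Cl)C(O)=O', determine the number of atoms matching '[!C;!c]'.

4

The query [!C;!c] means: neither aliphatic nor aromatic carbon — same as [!#6].
Check the 17 heavy atoms by environment: 7× C → no; 3× O → match; 6× c (aromatic) → no; 1× Cl → match.
Summing the matching environments: 3 + 1 = 4 matching atoms.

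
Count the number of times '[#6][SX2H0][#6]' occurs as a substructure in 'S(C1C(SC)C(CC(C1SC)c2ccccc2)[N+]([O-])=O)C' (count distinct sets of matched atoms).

3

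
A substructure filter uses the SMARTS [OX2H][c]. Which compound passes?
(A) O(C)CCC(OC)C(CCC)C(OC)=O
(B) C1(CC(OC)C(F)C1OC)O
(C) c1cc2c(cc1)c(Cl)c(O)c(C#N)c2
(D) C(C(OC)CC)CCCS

[OX2H][c] describes a hydroxyl oxygen attached to an aromatic carbon (a phenol).
(A) has a methoxy ether (-OCH3) but the oxygen has H0, not H1.
(B) has a hydroxyl group (-OH) but the -OH is on an aliphatic carbon, not an aromatic c.
(C) contains a hydroxyl group (-OH), which satisfies every atom and bond constraint.
(D) has a methoxy ether (-OCH3) but the oxygen has H0, not H1.
So the answer is (C).

C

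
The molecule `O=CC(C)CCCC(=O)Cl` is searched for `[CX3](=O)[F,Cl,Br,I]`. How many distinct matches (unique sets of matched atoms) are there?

1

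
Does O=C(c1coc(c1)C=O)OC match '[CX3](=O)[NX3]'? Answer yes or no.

No

The pattern [CX3](=O)[NX3] describes a carbonyl carbon bonded to a trivalent nitrogen — an amide.
The closest candidate here is a methyl-ester group (-C(=O)OCH3), but the carbonyl is bonded to O, not to an NX3 nitrogen. No other fragment satisfies the full query, so there is no match.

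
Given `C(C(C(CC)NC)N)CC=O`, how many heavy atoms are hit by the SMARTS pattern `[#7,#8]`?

The query [#7,#8] means: nitrogen or oxygen (comma = OR).
Check the 11 heavy atoms by environment: 8× C → no; 1× O → match; 2× N → match.
Summing the matching environments: 1 + 2 = 3 matching atoms.

3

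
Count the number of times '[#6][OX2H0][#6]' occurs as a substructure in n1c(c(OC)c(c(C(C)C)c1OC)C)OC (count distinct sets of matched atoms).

3

[#6][OX2H0][#6] is the SMARTS for an ether: an aliphatic oxygen bridging two carbons with no H on the oxygen.
The molecule carries 3 separate instances of a methoxy ether (-OCH3) meeting every constraint; each maps to a distinct set of atoms, giving 3 matches.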